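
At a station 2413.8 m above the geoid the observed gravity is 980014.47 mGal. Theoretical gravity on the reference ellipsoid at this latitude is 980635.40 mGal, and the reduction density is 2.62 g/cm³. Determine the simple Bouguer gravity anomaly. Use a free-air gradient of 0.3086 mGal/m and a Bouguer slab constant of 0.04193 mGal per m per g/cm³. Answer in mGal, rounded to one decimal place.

-141.2

Free-air correction = 0.3086 × 2413.8 = 744.90 mGal
Free-air anomaly = 980014.47 − 980635.40 + (744.90) = 123.97 mGal
Bouguer slab correction = 0.04193 × 2.62 × 2413.8 = 265.17 mGal
Simple Bouguer anomaly = 123.97 − (265.17) = -141.20 mGal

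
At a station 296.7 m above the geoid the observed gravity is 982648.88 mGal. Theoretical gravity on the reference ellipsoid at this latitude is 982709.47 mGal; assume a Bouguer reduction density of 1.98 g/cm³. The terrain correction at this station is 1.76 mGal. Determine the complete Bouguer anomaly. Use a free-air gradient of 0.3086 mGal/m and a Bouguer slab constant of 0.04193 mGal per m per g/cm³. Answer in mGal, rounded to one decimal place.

Free-air correction = 0.3086 × 296.7 = 91.56 mGal
Free-air anomaly = 982648.88 − 982709.47 + (91.56) = 30.97 mGal
Bouguer slab correction = 0.04193 × 1.98 × 296.7 = 24.63 mGal
Simple Bouguer anomaly = 30.97 − (24.63) = 6.34 mGal
Complete Bouguer anomaly = 6.34 + 1.76 = 8.10 mGal

8.1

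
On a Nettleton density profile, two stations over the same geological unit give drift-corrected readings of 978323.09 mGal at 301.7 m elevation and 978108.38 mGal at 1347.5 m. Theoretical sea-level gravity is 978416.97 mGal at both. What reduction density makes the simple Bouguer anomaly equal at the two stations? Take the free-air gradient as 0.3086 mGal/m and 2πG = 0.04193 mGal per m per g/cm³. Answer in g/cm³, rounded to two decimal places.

2.46

Δg_obs = 978108.38 − 978323.09 = -214.71 mGal over Δh = 1347.5 − 301.7 = 1045.8 m
Equal Bouguer anomalies ⇒ Δg_obs + (0.3086 − 0.04193ρ)·Δh = 0
0.3086 − 0.04193ρ = −Δg_obs/Δh = 0.20531
ρ = (0.3086 − 0.20531) / 0.04193 = 2.46 g/cm³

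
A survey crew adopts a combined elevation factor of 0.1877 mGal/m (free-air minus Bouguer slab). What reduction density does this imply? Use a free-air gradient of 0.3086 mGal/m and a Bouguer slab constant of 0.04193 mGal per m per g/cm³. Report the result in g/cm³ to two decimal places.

2.88

0.1877 = 0.3086 − 0.04193 × ρ
ρ = (0.3086 − 0.1877) / 0.04193 = 2.88 g/cm³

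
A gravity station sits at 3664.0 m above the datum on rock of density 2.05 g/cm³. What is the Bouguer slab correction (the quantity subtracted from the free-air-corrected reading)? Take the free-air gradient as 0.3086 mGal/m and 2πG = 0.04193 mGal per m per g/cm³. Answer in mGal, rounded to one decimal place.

314.9

Bouguer slab correction = 0.04193 × 2.05 × 3664.0 = 314.9 mGal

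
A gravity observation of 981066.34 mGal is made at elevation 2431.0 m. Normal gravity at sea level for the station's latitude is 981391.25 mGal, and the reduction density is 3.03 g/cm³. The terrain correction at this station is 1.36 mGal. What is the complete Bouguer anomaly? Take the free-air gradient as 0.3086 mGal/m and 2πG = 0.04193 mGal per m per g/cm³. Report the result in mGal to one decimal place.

Free-air correction = 0.3086 × 2431.0 = 750.21 mGal
Free-air anomaly = 981066.34 − 981391.25 + (750.21) = 425.30 mGal
Bouguer slab correction = 0.04193 × 3.03 × 2431.0 = 308.85 mGal
Simple Bouguer anomaly = 425.30 − (308.85) = 116.45 mGal
Complete Bouguer anomaly = 116.45 + 1.36 = 117.81 mGal

117.8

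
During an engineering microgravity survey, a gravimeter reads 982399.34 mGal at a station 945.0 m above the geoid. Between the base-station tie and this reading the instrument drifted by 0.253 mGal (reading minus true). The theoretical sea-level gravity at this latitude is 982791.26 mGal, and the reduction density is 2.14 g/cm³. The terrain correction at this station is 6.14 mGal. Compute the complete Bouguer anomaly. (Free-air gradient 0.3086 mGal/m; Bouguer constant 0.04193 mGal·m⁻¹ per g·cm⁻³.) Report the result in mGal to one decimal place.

Drift-corrected reading = 982399.34 − (0.253) = 982399.087 mGal
Free-air correction = 0.3086 × 945.0 = 291.63 mGal
Free-air anomaly = 982399.087 − 982791.26 + (291.63) = -100.543 mGal
Bouguer slab correction = 0.04193 × 2.14 × 945.0 = 84.80 mGal
Simple Bouguer anomaly = -100.543 − (84.80) = -185.343 mGal
Complete Bouguer anomaly = -185.343 + 6.14 = -179.203 mGal

-179.2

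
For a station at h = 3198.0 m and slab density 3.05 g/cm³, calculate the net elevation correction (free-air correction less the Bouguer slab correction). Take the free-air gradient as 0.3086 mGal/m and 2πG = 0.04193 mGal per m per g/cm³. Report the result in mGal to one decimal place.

Combined gradient = 0.3086 − 0.04193 × 3.05 = 0.1807135 mGal/m
Combined elevation correction = 0.1807135 × 3198.0 = 577.9 mGal

577.9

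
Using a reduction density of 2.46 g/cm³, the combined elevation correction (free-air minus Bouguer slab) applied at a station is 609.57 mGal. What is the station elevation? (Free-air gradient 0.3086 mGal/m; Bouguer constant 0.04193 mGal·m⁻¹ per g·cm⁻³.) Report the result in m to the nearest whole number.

Combined gradient = 0.3086 − 0.04193 × 2.46 = 0.2054522 mGal/m
h = 609.57 / 0.2054522 = 2966.97 m

2967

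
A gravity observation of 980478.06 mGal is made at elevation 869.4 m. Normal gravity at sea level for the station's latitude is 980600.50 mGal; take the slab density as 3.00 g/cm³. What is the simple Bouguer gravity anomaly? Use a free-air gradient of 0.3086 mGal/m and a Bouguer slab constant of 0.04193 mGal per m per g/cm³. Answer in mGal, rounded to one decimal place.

36.5

Free-air correction = 0.3086 × 869.4 = 268.30 mGal
Free-air anomaly = 980478.06 − 980600.50 + (268.30) = 145.86 mGal
Bouguer slab correction = 0.04193 × 3.00 × 869.4 = 109.36 mGal
Simple Bouguer anomaly = 145.86 − (109.36) = 36.50 mGal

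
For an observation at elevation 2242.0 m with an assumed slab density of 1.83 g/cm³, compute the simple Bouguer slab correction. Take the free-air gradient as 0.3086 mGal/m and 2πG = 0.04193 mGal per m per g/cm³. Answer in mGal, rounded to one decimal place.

172.0

Bouguer slab correction = 0.04193 × 1.83 × 2242.0 = 172.0 mGal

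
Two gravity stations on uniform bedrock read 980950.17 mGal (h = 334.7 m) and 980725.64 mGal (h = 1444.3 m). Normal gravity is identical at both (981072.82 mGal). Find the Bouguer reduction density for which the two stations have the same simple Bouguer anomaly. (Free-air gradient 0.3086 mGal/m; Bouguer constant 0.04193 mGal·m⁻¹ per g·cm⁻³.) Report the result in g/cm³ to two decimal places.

Δg_obs = 980725.64 − 980950.17 = -224.53 mGal over Δh = 1444.3 − 334.7 = 1109.6 m
Equal Bouguer anomalies ⇒ Δg_obs + (0.3086 − 0.04193ρ)·Δh = 0
0.3086 − 0.04193ρ = −Δg_obs/Δh = 0.20235
ρ = (0.3086 − 0.20235) / 0.04193 = 2.53 g/cm³

2.53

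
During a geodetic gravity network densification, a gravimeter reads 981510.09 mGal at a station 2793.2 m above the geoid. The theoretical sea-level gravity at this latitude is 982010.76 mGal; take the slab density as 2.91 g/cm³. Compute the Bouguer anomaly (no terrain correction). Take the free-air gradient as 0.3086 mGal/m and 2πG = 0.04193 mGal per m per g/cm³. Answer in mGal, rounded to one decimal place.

Free-air correction = 0.3086 × 2793.2 = 861.98 mGal
Free-air anomaly = 981510.09 − 982010.76 + (861.98) = 361.31 mGal
Bouguer slab correction = 0.04193 × 2.91 × 2793.2 = 340.82 mGal
Simple Bouguer anomaly = 361.31 − (340.82) = 20.49 mGal

20.5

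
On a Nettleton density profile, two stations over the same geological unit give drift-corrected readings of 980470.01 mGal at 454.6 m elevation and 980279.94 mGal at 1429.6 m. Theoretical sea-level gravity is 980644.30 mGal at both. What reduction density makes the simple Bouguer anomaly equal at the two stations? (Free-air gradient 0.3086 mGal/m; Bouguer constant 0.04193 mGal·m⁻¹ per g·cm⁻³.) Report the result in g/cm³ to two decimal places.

2.71

Δg_obs = 980279.94 − 980470.01 = -190.07 mGal over Δh = 1429.6 − 454.6 = 975.0 m
Equal Bouguer anomalies ⇒ Δg_obs + (0.3086 − 0.04193ρ)·Δh = 0
0.3086 − 0.04193ρ = −Δg_obs/Δh = 0.19494
ρ = (0.3086 − 0.19494) / 0.04193 = 2.71 g/cm³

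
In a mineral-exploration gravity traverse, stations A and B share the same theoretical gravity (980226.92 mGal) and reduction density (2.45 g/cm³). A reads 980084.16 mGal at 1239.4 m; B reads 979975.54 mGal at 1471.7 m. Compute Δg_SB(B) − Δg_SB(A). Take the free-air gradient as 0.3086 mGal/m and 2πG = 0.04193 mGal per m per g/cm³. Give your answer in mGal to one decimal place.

-60.8

Δg_SB(A) = 980084.16 − 980226.92 + 0.3086×1239.4 − 0.04193×2.45×1239.4 = 112.40 mGal
Δg_SB(B) = 979975.54 − 980226.92 + 0.3086×1471.7 − 0.04193×2.45×1471.7 = 51.60 mGal
Difference = 51.60 − (112.40) = -60.80 mGal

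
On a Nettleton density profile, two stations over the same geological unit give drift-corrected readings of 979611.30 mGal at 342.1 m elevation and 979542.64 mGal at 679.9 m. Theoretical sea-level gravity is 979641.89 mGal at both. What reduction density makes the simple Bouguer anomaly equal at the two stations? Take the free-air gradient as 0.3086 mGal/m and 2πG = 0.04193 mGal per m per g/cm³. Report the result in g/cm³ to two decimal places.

Δg_obs = 979542.64 − 979611.30 = -68.66 mGal over Δh = 679.9 − 342.1 = 337.8 m
Equal Bouguer anomalies ⇒ Δg_obs + (0.3086 − 0.04193ρ)·Δh = 0
0.3086 − 0.04193ρ = −Δg_obs/Δh = 0.20326
ρ = (0.3086 − 0.20326) / 0.04193 = 2.51 g/cm³

2.51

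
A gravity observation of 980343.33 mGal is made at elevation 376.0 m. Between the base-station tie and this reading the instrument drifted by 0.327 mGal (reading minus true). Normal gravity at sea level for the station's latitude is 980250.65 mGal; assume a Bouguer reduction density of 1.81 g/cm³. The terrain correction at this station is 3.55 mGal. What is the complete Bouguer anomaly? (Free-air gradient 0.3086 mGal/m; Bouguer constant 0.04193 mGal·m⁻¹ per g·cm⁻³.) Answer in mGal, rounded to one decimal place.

183.4

Drift-corrected reading = 980343.33 − (0.327) = 980343.003 mGal
Free-air correction = 0.3086 × 376.0 = 116.03 mGal
Free-air anomaly = 980343.003 − 980250.65 + (116.03) = 208.383 mGal
Bouguer slab correction = 0.04193 × 1.81 × 376.0 = 28.54 mGal
Simple Bouguer anomaly = 208.383 − (28.54) = 179.843 mGal
Complete Bouguer anomaly = 179.843 + 3.55 = 183.393 mGal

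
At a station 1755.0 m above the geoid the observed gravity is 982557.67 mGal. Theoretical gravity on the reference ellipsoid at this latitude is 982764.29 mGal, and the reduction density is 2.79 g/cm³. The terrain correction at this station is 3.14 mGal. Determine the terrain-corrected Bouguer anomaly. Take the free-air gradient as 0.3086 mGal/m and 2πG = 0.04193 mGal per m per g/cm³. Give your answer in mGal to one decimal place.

Free-air correction = 0.3086 × 1755.0 = 541.59 mGal
Free-air anomaly = 982557.67 − 982764.29 + (541.59) = 334.97 mGal
Bouguer slab correction = 0.04193 × 2.79 × 1755.0 = 205.31 mGal
Simple Bouguer anomaly = 334.97 − (205.31) = 129.66 mGal
Complete Bouguer anomaly = 129.66 + 3.14 = 132.80 mGal

132.8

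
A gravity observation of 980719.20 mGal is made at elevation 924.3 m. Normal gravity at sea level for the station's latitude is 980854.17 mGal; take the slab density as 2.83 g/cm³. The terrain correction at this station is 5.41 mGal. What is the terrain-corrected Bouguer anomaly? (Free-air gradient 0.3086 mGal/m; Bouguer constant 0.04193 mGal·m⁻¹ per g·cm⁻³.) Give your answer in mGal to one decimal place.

46.0

Free-air correction = 0.3086 × 924.3 = 285.24 mGal
Free-air anomaly = 980719.20 − 980854.17 + (285.24) = 150.27 mGal
Bouguer slab correction = 0.04193 × 2.83 × 924.3 = 109.68 mGal
Simple Bouguer anomaly = 150.27 − (109.68) = 40.59 mGal
Complete Bouguer anomaly = 40.59 + 5.41 = 46.00 mGal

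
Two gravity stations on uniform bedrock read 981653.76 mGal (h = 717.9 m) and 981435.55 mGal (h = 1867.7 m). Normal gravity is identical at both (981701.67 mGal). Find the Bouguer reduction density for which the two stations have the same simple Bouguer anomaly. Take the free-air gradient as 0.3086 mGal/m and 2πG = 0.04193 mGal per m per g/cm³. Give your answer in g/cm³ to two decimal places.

2.83

Δg_obs = 981435.55 − 981653.76 = -218.21 mGal over Δh = 1867.7 − 717.9 = 1149.8 m
Equal Bouguer anomalies ⇒ Δg_obs + (0.3086 − 0.04193ρ)·Δh = 0
0.3086 − 0.04193ρ = −Δg_obs/Δh = 0.18978
ρ = (0.3086 − 0.18978) / 0.04193 = 2.83 g/cm³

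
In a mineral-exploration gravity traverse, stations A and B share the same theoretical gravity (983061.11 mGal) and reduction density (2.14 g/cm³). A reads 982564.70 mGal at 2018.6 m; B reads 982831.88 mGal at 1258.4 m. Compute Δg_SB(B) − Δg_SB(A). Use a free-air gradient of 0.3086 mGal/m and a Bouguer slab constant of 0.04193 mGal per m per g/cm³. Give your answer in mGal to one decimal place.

100.8

Δg_SB(A) = 982564.70 − 983061.11 + 0.3086×2018.6 − 0.04193×2.14×2018.6 = -54.60 mGal
Δg_SB(B) = 982831.88 − 983061.11 + 0.3086×1258.4 − 0.04193×2.14×1258.4 = 46.20 mGal
Difference = 46.20 − (-54.60) = 100.80 mGal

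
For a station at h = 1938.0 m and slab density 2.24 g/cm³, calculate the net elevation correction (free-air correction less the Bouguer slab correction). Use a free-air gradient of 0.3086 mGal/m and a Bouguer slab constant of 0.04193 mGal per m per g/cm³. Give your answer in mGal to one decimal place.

416.0

Combined gradient = 0.3086 − 0.04193 × 2.24 = 0.2146768 mGal/m
Combined elevation correction = 0.2146768 × 1938.0 = 416.0 mGal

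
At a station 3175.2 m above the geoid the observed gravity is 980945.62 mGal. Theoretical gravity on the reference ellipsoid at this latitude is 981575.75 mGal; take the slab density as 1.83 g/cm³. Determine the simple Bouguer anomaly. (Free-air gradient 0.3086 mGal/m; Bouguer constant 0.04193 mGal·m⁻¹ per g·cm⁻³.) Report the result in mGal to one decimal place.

Free-air correction = 0.3086 × 3175.2 = 979.87 mGal
Free-air anomaly = 980945.62 − 981575.75 + (979.87) = 349.74 mGal
Bouguer slab correction = 0.04193 × 1.83 × 3175.2 = 243.64 mGal
Simple Bouguer anomaly = 349.74 − (243.64) = 106.10 mGal

106.1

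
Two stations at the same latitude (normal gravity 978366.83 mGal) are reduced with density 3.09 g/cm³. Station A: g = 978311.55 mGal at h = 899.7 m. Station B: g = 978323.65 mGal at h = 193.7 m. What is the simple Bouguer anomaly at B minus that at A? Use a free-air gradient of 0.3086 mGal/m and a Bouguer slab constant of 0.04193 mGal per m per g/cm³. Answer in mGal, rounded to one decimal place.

Δg_SB(A) = 978311.55 − 978366.83 + 0.3086×899.7 − 0.04193×3.09×899.7 = 105.80 mGal
Δg_SB(B) = 978323.65 − 978366.83 + 0.3086×193.7 − 0.04193×3.09×193.7 = -8.50 mGal
Difference = -8.50 − (105.80) = -114.30 mGal

-114.3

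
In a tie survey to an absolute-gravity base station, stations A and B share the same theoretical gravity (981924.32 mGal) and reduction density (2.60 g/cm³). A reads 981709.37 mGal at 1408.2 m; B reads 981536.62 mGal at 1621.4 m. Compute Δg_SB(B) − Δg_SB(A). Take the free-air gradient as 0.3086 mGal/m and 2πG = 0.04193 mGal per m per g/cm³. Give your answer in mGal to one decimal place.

-130.2

Δg_SB(A) = 981709.37 − 981924.32 + 0.3086×1408.2 − 0.04193×2.60×1408.2 = 66.10 mGal
Δg_SB(B) = 981536.62 − 981924.32 + 0.3086×1621.4 − 0.04193×2.60×1621.4 = -64.10 mGal
Difference = -64.10 − (66.10) = -130.20 mGal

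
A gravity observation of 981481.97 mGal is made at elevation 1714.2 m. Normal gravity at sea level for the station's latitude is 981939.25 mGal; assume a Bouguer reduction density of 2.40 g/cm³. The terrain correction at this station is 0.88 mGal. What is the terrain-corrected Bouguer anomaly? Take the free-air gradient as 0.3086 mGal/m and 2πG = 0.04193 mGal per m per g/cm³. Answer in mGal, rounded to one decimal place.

-99.9

Free-air correction = 0.3086 × 1714.2 = 529.00 mGal
Free-air anomaly = 981481.97 − 981939.25 + (529.00) = 71.72 mGal
Bouguer slab correction = 0.04193 × 2.40 × 1714.2 = 172.50 mGal
Simple Bouguer anomaly = 71.72 − (172.50) = -100.78 mGal
Complete Bouguer anomaly = -100.78 + 0.88 = -99.90 mGal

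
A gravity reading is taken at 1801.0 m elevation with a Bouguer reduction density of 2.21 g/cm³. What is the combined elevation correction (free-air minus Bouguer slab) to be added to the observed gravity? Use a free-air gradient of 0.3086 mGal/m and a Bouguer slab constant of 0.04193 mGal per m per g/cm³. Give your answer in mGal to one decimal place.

Combined gradient = 0.3086 − 0.04193 × 2.21 = 0.2159347 mGal/m
Combined elevation correction = 0.2159347 × 1801.0 = 388.9 mGal

388.9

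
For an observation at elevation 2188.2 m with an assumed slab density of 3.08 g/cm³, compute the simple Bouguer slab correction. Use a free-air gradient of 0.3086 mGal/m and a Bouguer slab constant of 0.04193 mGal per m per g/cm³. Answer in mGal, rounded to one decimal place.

282.6

Bouguer slab correction = 0.04193 × 3.08 × 2188.2 = 282.6 mGal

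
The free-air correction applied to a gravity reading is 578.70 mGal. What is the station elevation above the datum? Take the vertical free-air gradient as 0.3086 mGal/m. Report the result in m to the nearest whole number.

h = 578.70 / 0.3086 = 1875.24 m

1875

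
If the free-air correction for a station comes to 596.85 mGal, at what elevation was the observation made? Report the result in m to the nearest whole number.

h = 596.85 / 0.3086 = 1934.06 m

1934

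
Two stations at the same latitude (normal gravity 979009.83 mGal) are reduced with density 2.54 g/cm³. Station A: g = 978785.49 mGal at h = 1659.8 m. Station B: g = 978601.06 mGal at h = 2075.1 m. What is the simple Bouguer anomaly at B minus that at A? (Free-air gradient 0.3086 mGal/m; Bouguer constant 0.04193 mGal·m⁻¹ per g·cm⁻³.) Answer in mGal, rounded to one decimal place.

Δg_SB(A) = 978785.49 − 979009.83 + 0.3086×1659.8 − 0.04193×2.54×1659.8 = 111.10 mGal
Δg_SB(B) = 978601.06 − 979009.83 + 0.3086×2075.1 − 0.04193×2.54×2075.1 = 10.60 mGal
Difference = 10.60 − (111.10) = -100.50 mGal

-100.5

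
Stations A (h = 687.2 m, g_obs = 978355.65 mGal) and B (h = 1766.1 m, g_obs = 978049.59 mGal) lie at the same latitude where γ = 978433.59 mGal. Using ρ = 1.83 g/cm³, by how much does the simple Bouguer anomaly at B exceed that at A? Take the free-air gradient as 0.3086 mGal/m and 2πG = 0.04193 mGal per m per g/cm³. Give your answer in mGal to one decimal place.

-55.9

Δg_SB(A) = 978355.65 − 978433.59 + 0.3086×687.2 − 0.04193×1.83×687.2 = 81.40 mGal
Δg_SB(B) = 978049.59 − 978433.59 + 0.3086×1766.1 − 0.04193×1.83×1766.1 = 25.50 mGal
Difference = 25.50 − (81.40) = -55.90 mGal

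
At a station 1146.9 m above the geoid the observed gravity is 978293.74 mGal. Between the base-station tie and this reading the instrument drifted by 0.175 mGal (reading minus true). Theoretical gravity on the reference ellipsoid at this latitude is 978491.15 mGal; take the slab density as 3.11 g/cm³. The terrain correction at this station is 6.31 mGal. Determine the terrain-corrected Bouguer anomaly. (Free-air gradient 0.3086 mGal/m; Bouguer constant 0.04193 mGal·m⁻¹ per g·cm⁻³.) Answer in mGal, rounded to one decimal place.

13.1

Drift-corrected reading = 978293.74 − (0.175) = 978293.565 mGal
Free-air correction = 0.3086 × 1146.9 = 353.93 mGal
Free-air anomaly = 978293.565 − 978491.15 + (353.93) = 156.345 mGal
Bouguer slab correction = 0.04193 × 3.11 × 1146.9 = 149.56 mGal
Simple Bouguer anomaly = 156.345 − (149.56) = 6.785 mGal
Complete Bouguer anomaly = 6.785 + 6.31 = 13.095 mGal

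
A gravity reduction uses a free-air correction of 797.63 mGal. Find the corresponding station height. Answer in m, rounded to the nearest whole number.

2585

h = 797.63 / 0.3086 = 2584.67 m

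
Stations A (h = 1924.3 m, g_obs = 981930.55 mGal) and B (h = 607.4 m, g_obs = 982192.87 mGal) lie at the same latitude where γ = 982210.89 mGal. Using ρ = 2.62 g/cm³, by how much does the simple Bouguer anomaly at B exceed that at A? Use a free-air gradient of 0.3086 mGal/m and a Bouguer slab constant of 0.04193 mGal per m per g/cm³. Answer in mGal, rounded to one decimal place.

Δg_SB(A) = 981930.55 − 982210.89 + 0.3086×1924.3 − 0.04193×2.62×1924.3 = 102.10 mGal
Δg_SB(B) = 982192.87 − 982210.89 + 0.3086×607.4 − 0.04193×2.62×607.4 = 102.70 mGal
Difference = 102.70 − (102.10) = 0.60 mGal

0.6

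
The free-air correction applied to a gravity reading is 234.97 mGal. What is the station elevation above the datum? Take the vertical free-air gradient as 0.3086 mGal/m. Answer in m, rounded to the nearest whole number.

h = 234.97 / 0.3086 = 761.41 m

761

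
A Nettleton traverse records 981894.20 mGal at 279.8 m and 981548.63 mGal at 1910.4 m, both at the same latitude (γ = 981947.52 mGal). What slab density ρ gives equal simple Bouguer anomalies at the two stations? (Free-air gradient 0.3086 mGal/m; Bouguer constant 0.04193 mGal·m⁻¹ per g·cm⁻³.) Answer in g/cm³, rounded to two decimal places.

2.31

Δg_obs = 981548.63 − 981894.20 = -345.57 mGal over Δh = 1910.4 − 279.8 = 1630.6 m
Equal Bouguer anomalies ⇒ Δg_obs + (0.3086 − 0.04193ρ)·Δh = 0
0.3086 − 0.04193ρ = −Δg_obs/Δh = 0.21193
ρ = (0.3086 − 0.21193) / 0.04193 = 2.31 g/cm³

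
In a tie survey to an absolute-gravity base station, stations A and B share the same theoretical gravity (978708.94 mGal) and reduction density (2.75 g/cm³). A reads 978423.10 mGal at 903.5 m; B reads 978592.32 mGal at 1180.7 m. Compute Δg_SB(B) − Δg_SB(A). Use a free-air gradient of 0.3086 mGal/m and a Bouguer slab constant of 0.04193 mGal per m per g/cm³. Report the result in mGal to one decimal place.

222.8

Δg_SB(A) = 978423.10 − 978708.94 + 0.3086×903.5 − 0.04193×2.75×903.5 = -111.20 mGal
Δg_SB(B) = 978592.32 − 978708.94 + 0.3086×1180.7 − 0.04193×2.75×1180.7 = 111.60 mGal
Difference = 111.60 − (-111.20) = 222.80 mGal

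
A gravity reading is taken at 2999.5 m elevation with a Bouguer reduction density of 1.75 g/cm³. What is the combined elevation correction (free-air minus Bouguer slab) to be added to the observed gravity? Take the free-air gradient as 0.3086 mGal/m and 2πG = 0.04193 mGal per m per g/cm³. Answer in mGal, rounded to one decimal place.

Combined gradient = 0.3086 − 0.04193 × 1.75 = 0.2352225 mGal/m
Combined elevation correction = 0.2352225 × 2999.5 = 705.5 mGal

705.5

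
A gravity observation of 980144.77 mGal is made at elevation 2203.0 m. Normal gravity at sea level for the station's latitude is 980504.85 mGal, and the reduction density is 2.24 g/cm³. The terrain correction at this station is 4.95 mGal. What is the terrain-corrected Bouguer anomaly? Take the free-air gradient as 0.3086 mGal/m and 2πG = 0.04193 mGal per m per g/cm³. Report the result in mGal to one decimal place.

Free-air correction = 0.3086 × 2203.0 = 679.85 mGal
Free-air anomaly = 980144.77 − 980504.85 + (679.85) = 319.77 mGal
Bouguer slab correction = 0.04193 × 2.24 × 2203.0 = 206.91 mGal
Simple Bouguer anomaly = 319.77 − (206.91) = 112.86 mGal
Complete Bouguer anomaly = 112.86 + 4.95 = 117.81 mGal

117.8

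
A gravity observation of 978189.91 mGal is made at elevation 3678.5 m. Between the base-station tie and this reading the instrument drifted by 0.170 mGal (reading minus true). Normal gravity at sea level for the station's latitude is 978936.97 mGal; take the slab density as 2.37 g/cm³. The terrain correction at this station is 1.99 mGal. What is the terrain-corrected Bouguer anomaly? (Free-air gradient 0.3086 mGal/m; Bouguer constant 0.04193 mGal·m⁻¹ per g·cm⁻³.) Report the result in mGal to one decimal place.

Drift-corrected reading = 978189.91 − (0.170) = 978189.740 mGal
Free-air correction = 0.3086 × 3678.5 = 1135.19 mGal
Free-air anomaly = 978189.740 − 978936.97 + (1135.19) = 387.960 mGal
Bouguer slab correction = 0.04193 × 2.37 × 3678.5 = 365.55 mGal
Simple Bouguer anomaly = 387.960 − (365.55) = 22.410 mGal
Complete Bouguer anomaly = 22.410 + 1.99 = 24.400 mGal

24.4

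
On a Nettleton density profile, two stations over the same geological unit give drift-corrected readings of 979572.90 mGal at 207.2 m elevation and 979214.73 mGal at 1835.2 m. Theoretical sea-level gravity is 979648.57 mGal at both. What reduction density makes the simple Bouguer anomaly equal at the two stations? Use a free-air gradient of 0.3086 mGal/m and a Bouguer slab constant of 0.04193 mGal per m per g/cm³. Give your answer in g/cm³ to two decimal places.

Δg_obs = 979214.73 − 979572.90 = -358.17 mGal over Δh = 1835.2 − 207.2 = 1628.0 m
Equal Bouguer anomalies ⇒ Δg_obs + (0.3086 − 0.04193ρ)·Δh = 0
0.3086 − 0.04193ρ = −Δg_obs/Δh = 0.22001
ρ = (0.3086 − 0.22001) / 0.04193 = 2.11 g/cm³

2.11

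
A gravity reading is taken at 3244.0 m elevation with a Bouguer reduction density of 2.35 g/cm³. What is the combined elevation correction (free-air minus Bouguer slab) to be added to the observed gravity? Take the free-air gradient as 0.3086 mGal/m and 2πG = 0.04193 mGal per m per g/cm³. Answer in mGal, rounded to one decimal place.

681.4

Combined gradient = 0.3086 − 0.04193 × 2.35 = 0.2100645 mGal/m
Combined elevation correction = 0.2100645 × 3244.0 = 681.4 mGal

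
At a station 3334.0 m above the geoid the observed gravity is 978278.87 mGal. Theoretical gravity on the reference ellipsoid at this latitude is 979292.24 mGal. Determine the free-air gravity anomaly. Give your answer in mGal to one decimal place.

Free-air correction = 0.3086 × 3334.0 = 1028.87 mGal
Free-air anomaly = 978278.87 − 979292.24 + (1028.87) = 15.50 mGal

15.5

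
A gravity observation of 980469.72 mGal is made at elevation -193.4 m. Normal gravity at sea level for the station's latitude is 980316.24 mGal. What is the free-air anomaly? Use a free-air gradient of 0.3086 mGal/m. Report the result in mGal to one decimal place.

93.8

Free-air correction = 0.3086 × -193.4 = -59.68 mGal
Free-air anomaly = 980469.72 − 980316.24 + (-59.68) = 93.80 mGal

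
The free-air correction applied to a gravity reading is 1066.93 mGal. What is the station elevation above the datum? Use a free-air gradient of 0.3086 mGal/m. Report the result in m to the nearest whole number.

3457

h = 1066.93 / 0.3086 = 3457.32 m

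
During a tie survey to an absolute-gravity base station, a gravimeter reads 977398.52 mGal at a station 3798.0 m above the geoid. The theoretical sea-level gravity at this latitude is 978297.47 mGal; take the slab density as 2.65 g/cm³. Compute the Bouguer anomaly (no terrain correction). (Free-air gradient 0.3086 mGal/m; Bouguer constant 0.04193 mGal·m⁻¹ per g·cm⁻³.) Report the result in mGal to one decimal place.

Free-air correction = 0.3086 × 3798.0 = 1172.06 mGal
Free-air anomaly = 977398.52 − 978297.47 + (1172.06) = 273.11 mGal
Bouguer slab correction = 0.04193 × 2.65 × 3798.0 = 422.01 mGal
Simple Bouguer anomaly = 273.11 − (422.01) = -148.90 mGal

-148.9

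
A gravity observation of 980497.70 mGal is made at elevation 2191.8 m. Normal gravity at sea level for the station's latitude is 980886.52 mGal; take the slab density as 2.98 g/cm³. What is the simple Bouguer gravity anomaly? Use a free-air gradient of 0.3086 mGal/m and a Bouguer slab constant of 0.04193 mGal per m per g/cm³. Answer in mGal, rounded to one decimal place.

Free-air correction = 0.3086 × 2191.8 = 676.39 mGal
Free-air anomaly = 980497.70 − 980886.52 + (676.39) = 287.57 mGal
Bouguer slab correction = 0.04193 × 2.98 × 2191.8 = 273.87 mGal
Simple Bouguer anomaly = 287.57 − (273.87) = 13.70 mGal

13.7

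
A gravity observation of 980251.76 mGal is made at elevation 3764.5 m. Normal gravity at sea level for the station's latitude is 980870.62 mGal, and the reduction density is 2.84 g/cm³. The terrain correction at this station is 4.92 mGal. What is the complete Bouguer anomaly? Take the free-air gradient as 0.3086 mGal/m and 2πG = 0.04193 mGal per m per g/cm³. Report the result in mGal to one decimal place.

Free-air correction = 0.3086 × 3764.5 = 1161.72 mGal
Free-air anomaly = 980251.76 − 980870.62 + (1161.72) = 542.86 mGal
Bouguer slab correction = 0.04193 × 2.84 × 3764.5 = 448.28 mGal
Simple Bouguer anomaly = 542.86 − (448.28) = 94.58 mGal
Complete Bouguer anomaly = 94.58 + 4.92 = 99.50 mGal

99.5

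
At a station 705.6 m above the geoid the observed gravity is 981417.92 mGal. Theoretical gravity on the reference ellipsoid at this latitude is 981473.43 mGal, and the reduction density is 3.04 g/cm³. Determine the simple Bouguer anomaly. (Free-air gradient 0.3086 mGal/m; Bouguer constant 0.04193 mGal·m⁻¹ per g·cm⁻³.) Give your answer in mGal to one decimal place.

Free-air correction = 0.3086 × 705.6 = 217.75 mGal
Free-air anomaly = 981417.92 − 981473.43 + (217.75) = 162.24 mGal
Bouguer slab correction = 0.04193 × 3.04 × 705.6 = 89.94 mGal
Simple Bouguer anomaly = 162.24 − (89.94) = 72.30 mGal

72.3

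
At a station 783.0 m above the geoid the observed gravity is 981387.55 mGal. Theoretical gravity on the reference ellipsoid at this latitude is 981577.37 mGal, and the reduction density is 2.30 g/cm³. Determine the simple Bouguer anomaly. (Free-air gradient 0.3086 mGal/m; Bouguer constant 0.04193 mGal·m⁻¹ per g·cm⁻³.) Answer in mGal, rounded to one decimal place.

Free-air correction = 0.3086 × 783.0 = 241.63 mGal
Free-air anomaly = 981387.55 − 981577.37 + (241.63) = 51.81 mGal
Bouguer slab correction = 0.04193 × 2.30 × 783.0 = 75.51 mGal
Simple Bouguer anomaly = 51.81 − (75.51) = -23.70 mGal

-23.7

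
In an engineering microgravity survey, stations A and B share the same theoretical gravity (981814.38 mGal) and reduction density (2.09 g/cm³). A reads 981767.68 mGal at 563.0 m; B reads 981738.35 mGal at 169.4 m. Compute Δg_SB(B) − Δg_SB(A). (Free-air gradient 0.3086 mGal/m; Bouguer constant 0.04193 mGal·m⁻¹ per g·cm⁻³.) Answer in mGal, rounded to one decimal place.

-116.3

Δg_SB(A) = 981767.68 − 981814.38 + 0.3086×563.0 − 0.04193×2.09×563.0 = 77.70 mGal
Δg_SB(B) = 981738.35 − 981814.38 + 0.3086×169.4 − 0.04193×2.09×169.4 = -38.60 mGal
Difference = -38.60 − (77.70) = -116.30 mGal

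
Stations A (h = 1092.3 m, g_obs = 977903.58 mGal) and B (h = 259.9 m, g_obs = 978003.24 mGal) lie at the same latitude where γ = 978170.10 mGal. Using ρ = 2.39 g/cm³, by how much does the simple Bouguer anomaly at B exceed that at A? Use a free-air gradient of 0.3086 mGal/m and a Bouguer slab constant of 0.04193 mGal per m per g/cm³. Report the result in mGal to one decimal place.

-73.8

Δg_SB(A) = 977903.58 − 978170.10 + 0.3086×1092.3 − 0.04193×2.39×1092.3 = -38.90 mGal
Δg_SB(B) = 978003.24 − 978170.10 + 0.3086×259.9 − 0.04193×2.39×259.9 = -112.70 mGal
Difference = -112.70 − (-38.90) = -73.80 mGal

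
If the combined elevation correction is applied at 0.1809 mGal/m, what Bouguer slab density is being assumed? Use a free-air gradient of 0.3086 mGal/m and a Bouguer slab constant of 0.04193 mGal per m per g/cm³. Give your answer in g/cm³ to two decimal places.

0.1809 = 0.3086 − 0.04193 × ρ
ρ = (0.3086 − 0.1809) / 0.04193 = 3.05 g/cm³

3.05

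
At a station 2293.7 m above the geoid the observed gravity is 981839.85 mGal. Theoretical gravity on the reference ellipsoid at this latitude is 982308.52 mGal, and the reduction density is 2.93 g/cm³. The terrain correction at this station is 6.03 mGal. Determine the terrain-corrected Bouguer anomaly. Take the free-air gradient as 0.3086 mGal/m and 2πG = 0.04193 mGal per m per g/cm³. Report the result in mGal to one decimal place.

-36.6

Free-air correction = 0.3086 × 2293.7 = 707.84 mGal
Free-air anomaly = 981839.85 − 982308.52 + (707.84) = 239.17 mGal
Bouguer slab correction = 0.04193 × 2.93 × 2293.7 = 281.79 mGal
Simple Bouguer anomaly = 239.17 − (281.79) = -42.62 mGal
Complete Bouguer anomaly = -42.62 + 6.03 = -36.59 mGal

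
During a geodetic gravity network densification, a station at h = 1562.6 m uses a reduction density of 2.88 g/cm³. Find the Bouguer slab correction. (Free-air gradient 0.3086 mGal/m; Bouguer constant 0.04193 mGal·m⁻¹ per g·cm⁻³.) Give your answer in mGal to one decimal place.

188.7

Bouguer slab correction = 0.04193 × 2.88 × 1562.6 = 188.7 mGal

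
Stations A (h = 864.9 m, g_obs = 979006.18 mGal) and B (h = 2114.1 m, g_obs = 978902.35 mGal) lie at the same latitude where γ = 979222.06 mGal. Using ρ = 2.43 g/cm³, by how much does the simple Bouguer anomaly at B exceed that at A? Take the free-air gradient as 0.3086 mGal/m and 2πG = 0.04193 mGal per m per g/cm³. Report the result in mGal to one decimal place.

Δg_SB(A) = 979006.18 − 979222.06 + 0.3086×864.9 − 0.04193×2.43×864.9 = -37.10 mGal
Δg_SB(B) = 978902.35 − 979222.06 + 0.3086×2114.1 − 0.04193×2.43×2114.1 = 117.30 mGal
Difference = 117.30 − (-37.10) = 154.40 mGal

154.4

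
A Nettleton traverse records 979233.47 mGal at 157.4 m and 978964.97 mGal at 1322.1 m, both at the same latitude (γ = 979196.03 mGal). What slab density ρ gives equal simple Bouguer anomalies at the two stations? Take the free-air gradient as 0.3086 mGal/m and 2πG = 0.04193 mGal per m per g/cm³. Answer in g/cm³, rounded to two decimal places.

1.86

Δg_obs = 978964.97 − 979233.47 = -268.50 mGal over Δh = 1322.1 − 157.4 = 1164.7 m
Equal Bouguer anomalies ⇒ Δg_obs + (0.3086 − 0.04193ρ)·Δh = 0
0.3086 − 0.04193ρ = −Δg_obs/Δh = 0.23053
ρ = (0.3086 − 0.23053) / 0.04193 = 1.86 g/cm³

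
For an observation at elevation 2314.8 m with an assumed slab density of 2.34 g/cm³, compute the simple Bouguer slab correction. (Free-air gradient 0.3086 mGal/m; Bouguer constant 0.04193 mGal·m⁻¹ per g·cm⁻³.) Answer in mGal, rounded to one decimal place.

Bouguer slab correction = 0.04193 × 2.34 × 2314.8 = 227.1 mGal

227.1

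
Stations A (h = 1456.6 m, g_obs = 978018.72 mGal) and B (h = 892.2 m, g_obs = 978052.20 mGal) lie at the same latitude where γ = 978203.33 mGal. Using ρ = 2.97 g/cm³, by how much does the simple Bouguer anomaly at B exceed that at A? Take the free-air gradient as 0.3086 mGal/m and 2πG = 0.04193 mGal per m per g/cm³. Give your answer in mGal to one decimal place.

-70.4

Δg_SB(A) = 978018.72 − 978203.33 + 0.3086×1456.6 − 0.04193×2.97×1456.6 = 83.50 mGal
Δg_SB(B) = 978052.20 − 978203.33 + 0.3086×892.2 − 0.04193×2.97×892.2 = 13.10 mGal
Difference = 13.10 − (83.50) = -70.40 mGal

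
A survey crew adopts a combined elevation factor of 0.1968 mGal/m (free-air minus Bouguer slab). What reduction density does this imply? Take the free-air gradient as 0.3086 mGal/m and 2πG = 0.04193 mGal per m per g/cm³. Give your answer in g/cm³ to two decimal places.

2.67

0.1968 = 0.3086 − 0.04193 × ρ
ρ = (0.3086 − 0.1968) / 0.04193 = 2.67 g/cm³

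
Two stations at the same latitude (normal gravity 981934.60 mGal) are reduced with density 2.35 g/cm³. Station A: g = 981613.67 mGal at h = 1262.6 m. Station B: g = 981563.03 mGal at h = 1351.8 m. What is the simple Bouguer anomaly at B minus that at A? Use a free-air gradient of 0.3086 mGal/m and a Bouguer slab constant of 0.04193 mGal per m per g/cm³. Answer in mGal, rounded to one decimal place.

-31.9

Δg_SB(A) = 981613.67 − 981934.60 + 0.3086×1262.6 − 0.04193×2.35×1262.6 = -55.70 mGal
Δg_SB(B) = 981563.03 − 981934.60 + 0.3086×1351.8 − 0.04193×2.35×1351.8 = -87.60 mGal
Difference = -87.60 − (-55.70) = -31.90 mGal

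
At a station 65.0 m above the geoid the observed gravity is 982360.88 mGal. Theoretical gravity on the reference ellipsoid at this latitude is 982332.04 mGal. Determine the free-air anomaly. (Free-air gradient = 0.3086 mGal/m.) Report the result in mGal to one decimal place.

Free-air correction = 0.3086 × 65.0 = 20.06 mGal
Free-air anomaly = 982360.88 − 982332.04 + (20.06) = 48.90 mGal

48.9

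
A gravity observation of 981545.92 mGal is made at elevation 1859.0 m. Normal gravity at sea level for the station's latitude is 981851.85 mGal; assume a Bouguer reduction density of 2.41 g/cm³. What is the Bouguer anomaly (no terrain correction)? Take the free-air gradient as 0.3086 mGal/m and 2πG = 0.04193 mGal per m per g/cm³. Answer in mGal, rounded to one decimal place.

79.9

Free-air correction = 0.3086 × 1859.0 = 573.69 mGal
Free-air anomaly = 981545.92 − 981851.85 + (573.69) = 267.76 mGal
Bouguer slab correction = 0.04193 × 2.41 × 1859.0 = 187.85 mGal
Simple Bouguer anomaly = 267.76 − (187.85) = 79.91 mGal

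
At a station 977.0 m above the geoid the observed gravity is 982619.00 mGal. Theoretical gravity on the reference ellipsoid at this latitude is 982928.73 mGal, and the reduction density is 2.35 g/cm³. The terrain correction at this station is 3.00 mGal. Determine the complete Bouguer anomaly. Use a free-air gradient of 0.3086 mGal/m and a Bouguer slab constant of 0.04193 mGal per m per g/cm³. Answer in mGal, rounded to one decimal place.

-101.5

Free-air correction = 0.3086 × 977.0 = 301.50 mGal
Free-air anomaly = 982619.00 − 982928.73 + (301.50) = -8.23 mGal
Bouguer slab correction = 0.04193 × 2.35 × 977.0 = 96.27 mGal
Simple Bouguer anomaly = -8.23 − (96.27) = -104.50 mGal
Complete Bouguer anomaly = -104.50 + 3.00 = -101.50 mGal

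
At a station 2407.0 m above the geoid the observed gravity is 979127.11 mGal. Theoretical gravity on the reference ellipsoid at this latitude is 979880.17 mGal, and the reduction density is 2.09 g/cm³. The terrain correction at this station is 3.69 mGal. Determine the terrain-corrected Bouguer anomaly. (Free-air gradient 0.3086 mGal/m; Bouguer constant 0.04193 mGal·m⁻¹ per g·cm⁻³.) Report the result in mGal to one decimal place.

Free-air correction = 0.3086 × 2407.0 = 742.80 mGal
Free-air anomaly = 979127.11 − 979880.17 + (742.80) = -10.26 mGal
Bouguer slab correction = 0.04193 × 2.09 × 2407.0 = 210.93 mGal
Simple Bouguer anomaly = -10.26 − (210.93) = -221.19 mGal
Complete Bouguer anomaly = -221.19 + 3.69 = -217.50 mGal

-217.5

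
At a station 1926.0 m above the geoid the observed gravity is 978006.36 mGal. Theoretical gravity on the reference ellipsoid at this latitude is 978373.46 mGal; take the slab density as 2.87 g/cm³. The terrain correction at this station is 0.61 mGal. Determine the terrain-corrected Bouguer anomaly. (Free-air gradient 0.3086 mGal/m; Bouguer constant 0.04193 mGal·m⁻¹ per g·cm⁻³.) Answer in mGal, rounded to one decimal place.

-3.9

Free-air correction = 0.3086 × 1926.0 = 594.36 mGal
Free-air anomaly = 978006.36 − 978373.46 + (594.36) = 227.26 mGal
Bouguer slab correction = 0.04193 × 2.87 × 1926.0 = 231.77 mGal
Simple Bouguer anomaly = 227.26 − (231.77) = -4.51 mGal
Complete Bouguer anomaly = -4.51 + 0.61 = -3.90 mGal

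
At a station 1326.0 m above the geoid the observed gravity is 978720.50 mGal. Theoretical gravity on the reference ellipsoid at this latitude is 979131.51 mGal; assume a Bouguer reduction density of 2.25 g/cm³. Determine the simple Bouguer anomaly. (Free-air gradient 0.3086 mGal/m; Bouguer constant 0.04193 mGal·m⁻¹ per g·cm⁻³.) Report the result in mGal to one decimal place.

Free-air correction = 0.3086 × 1326.0 = 409.20 mGal
Free-air anomaly = 978720.50 − 979131.51 + (409.20) = -1.81 mGal
Bouguer slab correction = 0.04193 × 2.25 × 1326.0 = 125.10 mGal
Simple Bouguer anomaly = -1.81 − (125.10) = -126.91 mGal

-126.9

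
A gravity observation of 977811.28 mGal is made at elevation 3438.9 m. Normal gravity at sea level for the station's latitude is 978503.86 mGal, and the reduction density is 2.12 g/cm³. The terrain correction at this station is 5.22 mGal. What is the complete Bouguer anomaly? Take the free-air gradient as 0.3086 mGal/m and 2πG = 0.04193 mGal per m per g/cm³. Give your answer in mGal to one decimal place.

Free-air correction = 0.3086 × 3438.9 = 1061.24 mGal
Free-air anomaly = 977811.28 − 978503.86 + (1061.24) = 368.66 mGal
Bouguer slab correction = 0.04193 × 2.12 × 3438.9 = 305.69 mGal
Simple Bouguer anomaly = 368.66 − (305.69) = 62.97 mGal
Complete Bouguer anomaly = 62.97 + 5.22 = 68.19 mGal

68.2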